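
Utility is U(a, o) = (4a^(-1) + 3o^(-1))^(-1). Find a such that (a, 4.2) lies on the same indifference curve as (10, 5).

a = 14

U depends on (a, o) only through S = 4a^(-1) + 3o^(-1), so equal utility means equal S. At (10, 5): S = 1.
With o = 4.2: 3·4.2^(-1) = 5/7, so 4a^(-1) = 1 − 5/7 = 2/7, i.e. a^(-1) = 1/14.
Hence a = 1/(1/14) = 14.
Check: U(14, 4.2) = 1.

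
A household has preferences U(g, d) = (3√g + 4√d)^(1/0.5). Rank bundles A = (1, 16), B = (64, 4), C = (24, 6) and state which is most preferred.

Bundle B

Evaluate utility at each bundle:
U(A) = 361.000.
U(B) = 1024.000.
U(C) = 600.000.
Highest utility is B, so B ≻ C ≻ A.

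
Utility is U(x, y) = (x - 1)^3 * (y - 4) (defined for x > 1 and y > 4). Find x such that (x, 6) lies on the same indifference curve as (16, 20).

x = 31

U(16, 20) = 54000.
Set U(x, 6) = 54000 and solve.
With y = 6: (6 − 4) = 2, so (x − 1)^3 = 54000/2 = 27000.
Taking the cube root (with x > 1): x − 1 = 30, so x = 31.
Check: U(31, 6) = 54000.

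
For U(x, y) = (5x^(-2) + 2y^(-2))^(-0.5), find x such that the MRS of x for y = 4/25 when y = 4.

x = 10

For CES with ρ = -2, MRS = (5/2)·(y/x)^3.
Setting (5/2)·(4/x)^3 = 4/25 gives (4/x)^3 = 8/125, so 4/x = 0.4 and x = 10.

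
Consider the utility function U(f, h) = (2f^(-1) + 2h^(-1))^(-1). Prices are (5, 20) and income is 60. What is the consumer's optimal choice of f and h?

f* = 4, h* = 2

For CES with ρ = -1, MRS = (h/f)^2.
Tangency: set MRS = p_f/p_h = 5/20 = 0.25.
So (h/f)^2 = 0.25; taking the square root, h/f = 0.5, i.e. h = 0.5·f.
Substitute into the budget 5·f + 20·h = 60: 15·f = 60, so f* = 4 and h* = 0.5·4 = 2.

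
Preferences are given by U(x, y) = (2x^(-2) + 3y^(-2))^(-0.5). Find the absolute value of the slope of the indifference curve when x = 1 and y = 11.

MRS = 2662/3

For CES with ρ = -2, MRS = (2/3)·(y/x)^3.
At (1, 11): MRS = 2662/3.
So at (1, 11) the consumer would give up 2662/3 units of y for one more unit of x.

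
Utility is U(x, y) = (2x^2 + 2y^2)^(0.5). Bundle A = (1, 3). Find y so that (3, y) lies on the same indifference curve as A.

y = 1

U depends on (x, y) only through S = 2x^2 + 2y^2, so equal utility means equal S. At (1, 3): S = 20.
With x = 3: 2·3^2 = 18, so 2y^2 = 20 − 18 = 2, i.e. y^2 = 1.
Hence y = √1 = 1.
Check: U(3, 1) = 4.4721.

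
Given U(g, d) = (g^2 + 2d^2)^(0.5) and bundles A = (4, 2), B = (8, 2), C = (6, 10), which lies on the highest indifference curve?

Bundle C

Evaluate utility at each bundle:
U(A) = 4.899.
U(B) = 8.485.
U(C) = 15.362.
Highest utility is C, so C ≻ B ≻ A.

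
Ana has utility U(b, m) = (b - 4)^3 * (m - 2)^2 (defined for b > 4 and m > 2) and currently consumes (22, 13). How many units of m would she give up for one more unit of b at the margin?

MRS = 11/12

MU_b = 3·(b−4)^2·(m−2)^2, MU_m = 2·(b−4)^3·(m−2).
MRS = (3/2)·(m−2)/(b−4).
At (22, 13): MRS = 11/12.
The indifference curve has slope −11/12 at this bundle.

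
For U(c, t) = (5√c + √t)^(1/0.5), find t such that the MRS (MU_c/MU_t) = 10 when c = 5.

t = 20

For CES with ρ = 0.5, MRS = (5/1)·√(t/c).
Setting (5/1)·√(t/5) = 10 gives √(t/5) = 2, so t/5 = 4 and t = 20.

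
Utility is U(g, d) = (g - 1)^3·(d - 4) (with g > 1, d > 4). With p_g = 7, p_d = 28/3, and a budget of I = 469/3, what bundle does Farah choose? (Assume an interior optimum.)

MU_g = 3·(g−1)^2·(d−4), MU_d = (g−1)^3.
MRS = (3/1)·(d−4)/(g−1).
Tangency: set MRS = p_g/p_d = 7/(28/3) = 0.75.
So (3/1)·(d − 4)/(g − 1) = 0.75, i.e. (d − 4) = 0.25·(g − 1).
Rewrite the budget in excess-of-subsistence terms: 7·(g − 1) + (28/3)·(d − 4) = 469/3 − 7·1 − (28/3)·4 = 112.
Substituting, (28/3)·(g − 1) = 112, so g − 1 = 12 and g* = 13.
Then d − 4 = 0.25·12 = 3, so d* = 7.

g* = 13, d* = 7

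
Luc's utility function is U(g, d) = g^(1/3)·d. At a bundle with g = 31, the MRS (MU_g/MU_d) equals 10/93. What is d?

d = 10

MU_g = 1/3·g^(-2/3)·d and MU_d = g^(1/3).
MRS = MU_g/MU_d = (1/3)·d/g.
Substitute g = 31: MRS = d/93. Setting d/93 = 10/93 gives d = (10/93)·93 = 10.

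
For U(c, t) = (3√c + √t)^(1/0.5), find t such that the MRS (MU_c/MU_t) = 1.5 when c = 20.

t = 5

For CES with ρ = 0.5, MRS = (3/1)·√(t/c).
Setting (3/1)·√(t/20) = 1.5 gives √(t/20) = 0.5, so t/20 = 0.25 and t = 5.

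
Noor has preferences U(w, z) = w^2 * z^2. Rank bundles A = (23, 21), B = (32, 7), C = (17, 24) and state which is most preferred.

Evaluate utility at each bundle:
U(A) = 233289.
U(B) = 50176.
U(C) = 166464.
Highest utility is A, so A ≻ C ≻ B.

Bundle A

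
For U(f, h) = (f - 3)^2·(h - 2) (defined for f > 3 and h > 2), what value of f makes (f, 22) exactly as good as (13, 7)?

U(13, 7) = 500.
Set U(f, 22) = 500 and solve.
With h = 22: (22 − 2) = 20, so (f − 3)^2 = 500/20 = 25.
Taking the square root (with f > 3): f − 3 = 5, so f = 8.
Check: U(8, 22) = 500.

f = 8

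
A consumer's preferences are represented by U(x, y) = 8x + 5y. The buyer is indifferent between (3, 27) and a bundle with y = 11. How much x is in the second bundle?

x = 13

U(3, 27) = 159.
Set U(x, 11) = 159 and solve.
8x + 5·11 = 159 ⇒ 8x = 104 ⇒ x = 13.
Check: U(13, 11) = 159.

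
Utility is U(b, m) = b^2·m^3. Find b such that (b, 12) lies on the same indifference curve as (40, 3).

b = 5

U(40, 3) = 43200.
Set U(b, 12) = 43200 and solve.
With m = 12: 12^3 = 1728, so b^2 = 43200/1728 = 25; taking the square root, b = 5.
Check: U(5, 12) = 43200.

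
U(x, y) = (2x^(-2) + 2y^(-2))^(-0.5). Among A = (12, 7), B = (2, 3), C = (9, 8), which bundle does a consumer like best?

Evaluate utility at each bundle:
U(A) = 4.275.
U(B) = 1.177.
U(C) = 4.228.
Highest utility is A, so A ≻ C ≻ B.

Bundle A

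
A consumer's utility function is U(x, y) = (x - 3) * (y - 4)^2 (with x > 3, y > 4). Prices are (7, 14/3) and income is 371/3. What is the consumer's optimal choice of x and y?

x* = 7, y* = 16

MU_x = (y−4)^2, MU_y = 2·(x−3)·(y−4).
MRS = (1/2)·(y−4)/(x−3).
Tangency: set MRS = p_x/p_y = 7/(14/3) = 1.5.
So (1/2)·(y − 4)/(x − 3) = 1.5, i.e. (y − 4) = 3·(x − 3).
Rewrite the budget in excess-of-subsistence terms: 7·(x − 3) + (14/3)·(y − 4) = 371/3 − 7·3 − (14/3)·4 = 84.
Substituting, 21·(x − 3) = 84, so x − 3 = 4 and x* = 7.
Then y − 4 = 3·4 = 12, so y* = 16.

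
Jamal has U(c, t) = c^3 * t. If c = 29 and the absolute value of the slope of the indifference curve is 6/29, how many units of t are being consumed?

t = 2

MU_c = 3·c^2·t and MU_t = c^3.
MRS = MU_c/MU_t = (3/1)·t/c.
Substitute c = 29: MRS = t/(29/3). Setting t/(29/3) = 6/29 gives t = (6/29)·(29/3) = 2.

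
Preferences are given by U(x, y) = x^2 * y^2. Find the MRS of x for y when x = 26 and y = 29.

MU_x = 2·x·y^2 and MU_y = 2·x^2·y.
MRS = MU_x/MU_y = y/x.
At (26, 29): MRS = 29/26.
That is, one extra unit of x is worth 29/26 units of y at the margin.

MRS = 29/26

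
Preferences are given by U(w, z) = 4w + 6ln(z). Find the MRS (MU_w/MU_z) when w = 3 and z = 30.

MRS = 20

MU_w = 4, MU_z = 6/z.
MRS = 4 ÷ (6/z).
At (3, 30): MRS = 20.
So at (3, 30) the consumer would give up 20 units of z for one more unit of w.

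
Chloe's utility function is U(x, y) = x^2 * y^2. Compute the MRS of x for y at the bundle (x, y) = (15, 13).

MU_x = 2·x·y^2 and MU_y = 2·x^2·y.
MRS = MU_x/MU_y = y/x.
At (15, 13): MRS = 13/15.
The indifference curve has slope −13/15 at this bundle.

MRS = 13/15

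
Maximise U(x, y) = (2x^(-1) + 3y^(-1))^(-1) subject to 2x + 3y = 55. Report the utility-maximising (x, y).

For CES with ρ = -1, MRS = (2/3)·(y/x)^2.
Tangency: set MRS = p_x/p_y = 2/3.
So (y/x)^2 = 1; taking the square root, y/x = 1, i.e. y = x.
Substitute into the budget 2·x + 3·y = 55: 5·x = 55, so x* = 11 and y* = 11.

x* = 11, y* = 11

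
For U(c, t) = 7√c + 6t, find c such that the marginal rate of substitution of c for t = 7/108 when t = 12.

MU_c = 7/(2√c), MU_t = 6.
MRS = 7/(2√c) ÷ 6.
MRS depends only on c: (7/12)/√c = 7/108 ⇒ √c = (7/12)/(7/108) = 9 ⇒ c = 81.

c = 81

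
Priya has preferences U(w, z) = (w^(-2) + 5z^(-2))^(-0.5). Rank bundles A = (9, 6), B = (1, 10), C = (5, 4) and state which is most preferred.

Evaluate utility at each bundle:
U(A) = 2.571.
U(B) = 0.976.
U(C) = 1.684.
Highest utility is A, so A ≻ C ≻ B.

Bundle A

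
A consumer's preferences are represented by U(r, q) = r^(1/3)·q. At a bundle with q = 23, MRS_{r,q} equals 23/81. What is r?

r = 27

MU_r = 1/3·r^(-2/3)·q and MU_q = r^(1/3).
MRS = MU_r/MU_q = (1/3)·q/r.
Substitute q = 23: MRS = (23/3)/r. Setting (23/3)/r = 23/81 gives r = (23/3)/(23/81) = 27.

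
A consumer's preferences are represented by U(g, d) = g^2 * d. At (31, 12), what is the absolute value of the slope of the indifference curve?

MU_g = 2·g·d and MU_d = g^2.
MRS = MU_g/MU_d = (2/1)·d/g.
At (31, 12): MRS = 24/31.
The indifference curve has slope −24/31 at this bundle.

MRS = 24/31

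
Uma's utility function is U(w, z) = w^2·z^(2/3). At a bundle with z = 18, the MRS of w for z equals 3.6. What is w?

MU_w = 2·w·z^(2/3) and MU_z = 2/3·w^2·z^(-1/3).
MRS = MU_w/MU_z = (3)·z/w.
Substitute z = 18: MRS = 54/w. Setting 54/w = 3.6 gives w = 54/3.6 = 15.

w = 15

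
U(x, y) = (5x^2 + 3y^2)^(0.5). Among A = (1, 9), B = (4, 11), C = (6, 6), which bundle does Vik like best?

Evaluate utility at each bundle:
U(A) = 15.748.
U(B) = 21.048.
U(C) = 16.971.
Highest utility is B, so B ≻ C ≻ A.

Bundle B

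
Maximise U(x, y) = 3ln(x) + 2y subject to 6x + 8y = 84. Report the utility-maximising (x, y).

x* = 2, y* = 9

MU_x = 3/x, MU_y = 2.
MRS = 3/x ÷ 2.
Tangency: set MRS = p_x/p_y = 6/8 = 0.75.
MRS depends only on x: 1.5/x = 0.75 ⇒ x* = 1.5/0.75 = 2.
From the budget, 8·y = 84 − 6·2 = 72, so y* = 9.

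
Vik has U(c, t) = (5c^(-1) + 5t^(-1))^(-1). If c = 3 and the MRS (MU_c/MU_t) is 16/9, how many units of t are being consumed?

For CES with ρ = -1, MRS = (t/c)^2.
Setting (t/3)^2 = 16/9 gives t/3 = 4/3 and t = 4.

t = 4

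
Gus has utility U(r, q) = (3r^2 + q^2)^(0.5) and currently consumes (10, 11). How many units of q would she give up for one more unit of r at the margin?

For CES with ρ = 2, MRS = (3/1)·(q/r)^(-1).
At (10, 11): MRS = 30/11.
That is, one extra unit of r is worth 30/11 units of q at the margin.

MRS = 30/11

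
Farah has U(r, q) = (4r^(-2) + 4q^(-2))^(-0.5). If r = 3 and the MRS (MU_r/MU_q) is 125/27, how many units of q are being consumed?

q = 5

For CES with ρ = -2, MRS = (q/r)^3.
Setting (q/3)^3 = 125/27 gives q/3 = 5/3 and q = 5.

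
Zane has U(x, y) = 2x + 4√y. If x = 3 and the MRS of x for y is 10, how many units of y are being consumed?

MU_x = 2, MU_y = 4/(2√y).
MRS = 2 ÷ (4/(2√y)).
MRS depends only on y: √y = 10 ⇒ √y = 10 ⇒ y = 100.

y = 100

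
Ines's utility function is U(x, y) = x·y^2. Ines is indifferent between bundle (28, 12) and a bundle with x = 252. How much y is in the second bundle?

U(28, 12) = 4032.
Set U(252, y) = 4032 and solve.
With x = 252: y^2 = 4032/252 = 16; taking the square root, y = 4.
Check: U(252, 4) = 4032.

y = 4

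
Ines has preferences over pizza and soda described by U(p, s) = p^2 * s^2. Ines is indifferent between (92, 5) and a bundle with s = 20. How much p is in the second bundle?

p = 23

U(92, 5) = 211600.
Set U(p, 20) = 211600 and solve.
With s = 20: 20^2 = 400, so p^2 = 211600/400 = 529; taking the square root, p = 23.
Check: U(23, 20) = 211600.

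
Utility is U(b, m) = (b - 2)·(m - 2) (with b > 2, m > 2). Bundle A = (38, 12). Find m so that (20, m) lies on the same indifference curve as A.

U(38, 12) = 360.
Set U(20, m) = 360 and solve.
With b = 20: (20 − 2) = 18, so (m − 2) = 360/18 = 20.
So m = 2 + 20 = 22.
Check: U(20, 22) = 360.

m = 22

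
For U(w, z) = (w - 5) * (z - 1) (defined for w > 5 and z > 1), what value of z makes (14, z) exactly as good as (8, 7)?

U(8, 7) = 18.
Set U(14, z) = 18 and solve.
With w = 14: (14 − 5) = 9, so (z − 1) = 18/9 = 2.
So z = 1 + 2 = 3.
Check: U(14, 3) = 18.

z = 3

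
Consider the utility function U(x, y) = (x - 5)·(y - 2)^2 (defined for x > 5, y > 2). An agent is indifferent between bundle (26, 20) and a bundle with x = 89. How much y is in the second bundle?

U(26, 20) = 6804.
Set U(89, y) = 6804 and solve.
With x = 89: (89 − 5) = 84, so (y − 2)^2 = 6804/84 = 81.
Taking the square root (with y > 2): y − 2 = 9, so y = 11.
Check: U(89, 11) = 6804.

y = 11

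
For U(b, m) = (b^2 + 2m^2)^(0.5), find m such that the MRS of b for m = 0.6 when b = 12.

m = 10

For CES with ρ = 2, MRS = (1/2)·(m/b)^(-1).
Setting (1/2)·(m/12)^(-1) = 0.6 gives (m/12)^(-1) = 1.2, so m/12 = 5/6 and m = 10.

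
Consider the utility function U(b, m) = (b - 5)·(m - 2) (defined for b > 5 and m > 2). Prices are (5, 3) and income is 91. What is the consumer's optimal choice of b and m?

MU_b = (m−2), MU_m = (b−5).
MRS = (m−2)/(b−5).
Tangency: set MRS = p_b/p_m = 5/3.
So (m − 2)/(b − 5) = 5/3, i.e. (m − 2) = (5/3)·(b − 5).
Rewrite the budget in excess-of-subsistence terms: 5·(b − 5) + 3·(m − 2) = 91 − 5·5 − 3·2 = 60.
Substituting, 10·(b − 5) = 60, so b − 5 = 6 and b* = 11.
Then m − 2 = (5/3)·6 = 10, so m* = 12.

b* = 11, m* = 12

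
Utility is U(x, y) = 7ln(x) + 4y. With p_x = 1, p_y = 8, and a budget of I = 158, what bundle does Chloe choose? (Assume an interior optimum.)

x* = 14, y* = 18

MU_x = 7/x, MU_y = 4.
MRS = 7/x ÷ 4.
Tangency: set MRS = p_x/p_y = 1/8 = 0.125.
MRS depends only on x: 1.75/x = 0.125 ⇒ x* = 1.75/0.125 = 14.
From the budget, 8·y = 158 − 1·14 = 144, so y* = 18.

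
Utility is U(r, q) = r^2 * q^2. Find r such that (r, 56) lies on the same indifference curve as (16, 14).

r = 4

U(16, 14) = 50176.
Set U(r, 56) = 50176 and solve.
With q = 56: 56^2 = 3136, so r^2 = 50176/3136 = 16; taking the square root, r = 4.
Check: U(4, 56) = 50176.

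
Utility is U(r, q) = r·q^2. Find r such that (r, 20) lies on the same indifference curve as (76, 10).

r = 19

U(76, 10) = 7600.
Set U(r, 20) = 7600 and solve.
With q = 20: 20^2 = 400, so r = 7600/400 = 19.
Check: U(19, 20) = 7600.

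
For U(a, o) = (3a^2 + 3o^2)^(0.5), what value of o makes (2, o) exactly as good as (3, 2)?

U depends on (a, o) only through S = 3a^2 + 3o^2, so equal utility means equal S. At (3, 2): S = 39.
With a = 2: 3·2^2 = 12, so 3o^2 = 39 − 12 = 27, i.e. o^2 = 9.
Hence o = √9 = 3.
Check: U(2, 3) = 6.245.

o = 3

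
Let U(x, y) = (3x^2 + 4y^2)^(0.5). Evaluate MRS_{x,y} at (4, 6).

MRS = 0.5

For CES with ρ = 2, MRS = (3/4)·(y/x)^(-1).
At (4, 6): MRS = 0.5.
So at (4, 6) the consumer would give up 0.5 units of y for one more unit of x.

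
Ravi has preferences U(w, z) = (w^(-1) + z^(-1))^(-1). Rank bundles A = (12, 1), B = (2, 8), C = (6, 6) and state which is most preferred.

Bundle C

Evaluate utility at each bundle:
U(A) = 0.923.
U(B) = 1.600.
U(C) = 3.000.
Highest utility is C, so C ≻ B ≻ A.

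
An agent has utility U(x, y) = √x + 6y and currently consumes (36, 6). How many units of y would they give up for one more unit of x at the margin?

MU_x = 1/(2√x), MU_y = 6.
MRS = 1/(2√x) ÷ 6.
At (36, 6): MRS = 1/72.
The indifference curve has slope −1/72 at this bundle.

MRS = 1/72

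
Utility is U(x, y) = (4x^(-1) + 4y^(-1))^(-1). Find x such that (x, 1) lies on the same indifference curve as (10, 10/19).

U depends on (x, y) only through S = 4x^(-1) + 4y^(-1), so equal utility means equal S. At (10, 10/19): S = 8.
With y = 1: 4·1^(-1) = 4, so 4x^(-1) = 8 − 4 = 4, i.e. x^(-1) = 1.
Hence x = 1/1 = 1.
Check: U(1, 1) = 0.125.

x = 1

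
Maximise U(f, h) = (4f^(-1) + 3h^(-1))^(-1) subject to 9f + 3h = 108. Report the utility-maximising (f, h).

f* = 8, h* = 12

For CES with ρ = -1, MRS = (4/3)·(h/f)^2.
Tangency: set MRS = p_f/p_h = 9/3 = 3.
So (h/f)^2 = 2.25; taking the square root, h/f = 1.5, i.e. h = 1.5·f.
Substitute into the budget 9·f + 3·h = 108: 13.5·f = 108, so f* = 8 and h* = 1.5·8 = 12.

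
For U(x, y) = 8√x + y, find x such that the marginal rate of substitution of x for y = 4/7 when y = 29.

MU_x = 8/(2√x), MU_y = 1.
MRS = 8/(2√x) ÷ 1.
MRS depends only on x: 4/√x = 4/7 ⇒ √x = 4/(4/7) = 7 ⇒ x = 49.

x = 49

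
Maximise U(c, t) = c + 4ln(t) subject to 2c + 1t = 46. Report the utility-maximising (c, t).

c* = 19, t* = 8

MU_c = 1, MU_t = 4/t.
MRS = 1 ÷ (4/t).
Tangency: set MRS = p_c/p_t = 2/1 = 2.
MRS depends only on t: 0.25·t = 2 ⇒ t* = 2/0.25 = 8.
From the budget, 2·c = 46 − 1·8 = 38, so c* = 19.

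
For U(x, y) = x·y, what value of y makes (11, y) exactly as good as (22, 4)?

U(22, 4) = 88.
Set U(11, y) = 88 and solve.
With x = 11: y = 88/11 = 8.
Check: U(11, 8) = 88.

y = 8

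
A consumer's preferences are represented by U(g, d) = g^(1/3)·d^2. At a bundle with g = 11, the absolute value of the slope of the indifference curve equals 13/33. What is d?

MU_g = 1/3·g^(-2/3)·d^2 and MU_d = 2·g^(1/3)·d.
MRS = MU_g/MU_d = (1/6)·d/g.
Substitute g = 11: MRS = d/66. Setting d/66 = 13/33 gives d = (13/33)·66 = 26.

d = 26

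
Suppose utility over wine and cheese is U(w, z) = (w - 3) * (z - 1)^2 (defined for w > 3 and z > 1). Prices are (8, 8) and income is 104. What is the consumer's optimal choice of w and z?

w* = 6, z* = 7

MU_w = (z−1)^2, MU_z = 2·(w−3)·(z−1).
MRS = (1/2)·(z−1)/(w−3).
Tangency: set MRS = p_w/p_z = 8/8 = 1.
So (1/2)·(z − 1)/(w − 3) = 1, i.e. (z − 1) = 2·(w − 3).
Rewrite the budget in excess-of-subsistence terms: 8·(w − 3) + 8·(z − 1) = 104 − 8·3 − 8·1 = 72.
Substituting, 24·(w − 3) = 72, so w − 3 = 3 and w* = 6.
Then z − 1 = 2·3 = 6, so z* = 7.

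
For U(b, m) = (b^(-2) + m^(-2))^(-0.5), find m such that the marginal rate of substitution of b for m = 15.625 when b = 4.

For CES with ρ = -2, MRS = (m/b)^3.
Setting (m/4)^3 = 15.625 gives m/4 = 2.5 and m = 10.

m = 10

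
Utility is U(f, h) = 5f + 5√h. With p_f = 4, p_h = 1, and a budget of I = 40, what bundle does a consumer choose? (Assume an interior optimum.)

MU_f = 5, MU_h = 5/(2√h).
MRS = 5 ÷ (5/(2√h)).
Tangency: set MRS = p_f/p_h = 4/1 = 4.
MRS depends only on h: 2·√h = 4 ⇒ √h = 4/2 = 2 ⇒ h* = 4.
From the budget, 4·f = 40 − 1·4 = 36, so f* = 9.

f* = 9, h* = 4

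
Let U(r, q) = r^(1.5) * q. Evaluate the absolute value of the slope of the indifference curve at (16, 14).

MU_r = 1.5·√r·q and MU_q = r^(1.5).
MRS = MU_r/MU_q = (1.5)·q/r.
At (16, 14): MRS = 21/16.
That is, one extra unit of r is worth 21/16 units of q at the margin.

MRS = 21/16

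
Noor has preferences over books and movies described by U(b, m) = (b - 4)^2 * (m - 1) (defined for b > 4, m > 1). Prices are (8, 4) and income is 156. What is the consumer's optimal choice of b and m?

MU_b = 2·(b−4)·(m−1), MU_m = (b−4)^2.
MRS = (2/1)·(m−1)/(b−4).
Tangency: set MRS = p_b/p_m = 8/4 = 2.
So (2/1)·(m − 1)/(b − 4) = 2, i.e. (m − 1) = (b − 4).
Rewrite the budget in excess-of-subsistence terms: 8·(b − 4) + 4·(m − 1) = 156 − 8·4 − 4·1 = 120.
Substituting, 12·(b − 4) = 120, so b − 4 = 10 and b* = 14.
Then m − 1 = 10, so m* = 11.

b* = 14, m* = 11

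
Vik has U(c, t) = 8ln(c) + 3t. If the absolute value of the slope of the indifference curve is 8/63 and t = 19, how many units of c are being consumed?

MU_c = 8/c, MU_t = 3.
MRS = 8/c ÷ 3.
MRS depends only on c: (8/3)/c = 8/63 ⇒ c = (8/3)/(8/63) = 21.

c = 21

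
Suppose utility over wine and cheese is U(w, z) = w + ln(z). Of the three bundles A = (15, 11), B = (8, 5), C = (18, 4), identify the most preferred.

Evaluate utility at each bundle:
U(A) = 17.398.
U(B) = 9.609.
U(C) = 19.386.
Highest utility is C, so C ≻ A ≻ B.

Bundle C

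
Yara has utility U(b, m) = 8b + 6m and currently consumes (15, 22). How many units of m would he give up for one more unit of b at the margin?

MU_b = 8, MU_m = 6, so MRS = 8/6 = 4/3 at every bundle.
At (15, 22): MRS = 4/3.
That is, one extra unit of b is worth 4/3 units of m at the margin.

MRS = 4/3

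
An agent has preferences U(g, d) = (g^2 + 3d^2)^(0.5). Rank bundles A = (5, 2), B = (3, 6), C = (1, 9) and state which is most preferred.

Evaluate utility at each bundle:
U(A) = 6.083.
U(B) = 10.817.
U(C) = 15.620.
Highest utility is C, so C ≻ B ≻ A.

Bundle C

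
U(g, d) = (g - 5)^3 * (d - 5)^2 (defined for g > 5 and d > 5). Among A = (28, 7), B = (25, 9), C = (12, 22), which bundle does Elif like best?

Bundle B

Evaluate utility at each bundle:
U(A) = 48668.
U(B) = 128000.
U(C) = 99127.
Highest utility is B, so B ≻ C ≻ A.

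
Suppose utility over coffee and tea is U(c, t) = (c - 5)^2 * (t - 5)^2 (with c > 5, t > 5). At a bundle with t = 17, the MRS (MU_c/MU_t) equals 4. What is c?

c = 8

MU_c = 2·(c−5)·(t−5)^2, MU_t = 2·(c−5)^2·(t−5).
MRS = (t−5)/(c−5).
Substitute t = 17: MRS = 12/(c − 5). Setting this equal to 4 gives c − 5 = 12/4 = 3, so c = 8.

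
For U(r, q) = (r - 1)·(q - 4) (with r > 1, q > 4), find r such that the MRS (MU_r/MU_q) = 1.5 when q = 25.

r = 15

MU_r = (q−4), MU_q = (r−1).
MRS = (q−4)/(r−1).
Substitute q = 25: MRS = 21/(r − 1). Setting this equal to 1.5 gives r − 1 = 21/1.5 = 14, so r = 15.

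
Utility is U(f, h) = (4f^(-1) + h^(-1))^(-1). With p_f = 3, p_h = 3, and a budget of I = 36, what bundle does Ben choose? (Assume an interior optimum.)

f* = 8, h* = 4

For CES with ρ = -1, MRS = (4/1)·(h/f)^2.
Tangency: set MRS = p_f/p_h = 3/3 = 1.
So (h/f)^2 = 0.25; taking the square root, h/f = 0.5, i.e. h = 0.5·f.
Substitute into the budget 3·f + 3·h = 36: 4.5·f = 36, so f* = 8 and h* = 0.5·8 = 4.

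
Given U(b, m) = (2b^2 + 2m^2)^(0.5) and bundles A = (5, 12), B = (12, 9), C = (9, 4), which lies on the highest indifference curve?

Bundle B

Evaluate utility at each bundle:
U(A) = 18.385.
U(B) = 21.213.
U(C) = 13.928.
Highest utility is B, so B ≻ A ≻ C.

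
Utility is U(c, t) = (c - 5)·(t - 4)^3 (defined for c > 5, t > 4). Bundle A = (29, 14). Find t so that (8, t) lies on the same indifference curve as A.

t = 24

U(29, 14) = 24000.
Set U(8, t) = 24000 and solve.
With c = 8: (8 − 5) = 3, so (t − 4)^3 = 24000/3 = 8000.
Taking the cube root (with t > 4): t − 4 = 20, so t = 24.
Check: U(8, 24) = 24000.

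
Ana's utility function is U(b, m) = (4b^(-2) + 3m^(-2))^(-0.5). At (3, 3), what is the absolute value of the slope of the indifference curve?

For CES with ρ = -2, MRS = (4/3)·(m/b)^3.
At (3, 3): MRS = 4/3.
That is, one extra unit of b is worth 4/3 units of m at the margin.

MRS = 4/3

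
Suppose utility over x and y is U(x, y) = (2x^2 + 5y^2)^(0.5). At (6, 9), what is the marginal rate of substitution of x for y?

For CES with ρ = 2, MRS = (2/5)·(y/x)^(-1).
At (6, 9): MRS = 4/15.
The indifference curve has slope −4/15 at this bundle.

MRS = 4/15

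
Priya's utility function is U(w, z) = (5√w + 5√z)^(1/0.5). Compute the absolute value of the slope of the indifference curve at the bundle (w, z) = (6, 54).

MRS = 3

For CES with ρ = 0.5, MRS = √(z/w).
At (6, 54): MRS = 3.
The indifference curve has slope −3 at this bundle.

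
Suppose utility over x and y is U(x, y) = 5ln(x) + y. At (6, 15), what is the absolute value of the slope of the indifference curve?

MU_x = 5/x, MU_y = 1.
MRS = 5/x ÷ 1.
At (6, 15): MRS = 5/6.
So at (6, 15) the consumer would give up 5/6 units of y for one more unit of x.

MRS = 5/6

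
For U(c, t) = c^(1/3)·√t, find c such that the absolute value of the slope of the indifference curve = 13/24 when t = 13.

c = 16

MU_c = 1/3·c^(-2/3)·√t and MU_t = 0.5·c^(1/3)·t^(-0.5).
MRS = MU_c/MU_t = (2/3)·t/c.
Substitute t = 13: MRS = (26/3)/c. Setting (26/3)/c = 13/24 gives c = (26/3)/(13/24) = 16.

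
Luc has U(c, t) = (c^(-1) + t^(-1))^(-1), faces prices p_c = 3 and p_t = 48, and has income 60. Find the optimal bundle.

For CES with ρ = -1, MRS = (t/c)^2.
Tangency: set MRS = p_c/p_t = 3/48 = 1/16.
So (t/c)^2 = 1/16; taking the square root, t/c = 0.25, i.e. t = 0.25·c.
Substitute into the budget 3·c + 48·t = 60: 15·c = 60, so c* = 4 and t* = 0.25·4 = 1.

c* = 4, t* = 1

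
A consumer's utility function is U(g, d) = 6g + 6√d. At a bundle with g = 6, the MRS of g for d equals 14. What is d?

MU_g = 6, MU_d = 6/(2√d).
MRS = 6 ÷ (6/(2√d)).
MRS depends only on d: 2·√d = 14 ⇒ √d = 14/2 = 7 ⇒ d = 49.

d = 49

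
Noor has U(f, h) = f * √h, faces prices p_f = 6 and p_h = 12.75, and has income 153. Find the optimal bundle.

f* = 17, h* = 4

MU_f = √h and MU_h = 0.5·f·h^(-0.5).
MRS = MU_f/MU_h = (2)·h/f.
Tangency: set MRS = p_f/p_h = 6/12.75 = 8/17.
So (2)·h/f = 8/17, i.e. h = (4/17)·f.
Substitute into the budget 6·f + 12.75·h = 153: 9·f = 153, so f* = 17.
Then h* = (4/17)·17 = 4.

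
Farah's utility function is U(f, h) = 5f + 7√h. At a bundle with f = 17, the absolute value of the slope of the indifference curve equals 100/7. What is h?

h = 100

MU_f = 5, MU_h = 7/(2√h).
MRS = 5 ÷ (7/(2√h)).
MRS depends only on h: (10/7)·√h = 100/7 ⇒ √h = (100/7)/(10/7) = 10 ⇒ h = 100.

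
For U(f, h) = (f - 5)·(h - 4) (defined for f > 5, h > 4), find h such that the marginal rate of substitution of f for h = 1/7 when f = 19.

h = 6

MU_f = (h−4), MU_h = (f−5).
MRS = (h−4)/(f−5).
Substitute f = 19: MRS = (h − 4)/14. Setting this equal to 1/7 gives h − 4 = (1/7)·14 = 2, so h = 6.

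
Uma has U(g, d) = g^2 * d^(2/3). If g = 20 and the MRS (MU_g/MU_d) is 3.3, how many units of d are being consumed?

d = 22

MU_g = 2·g·d^(2/3) and MU_d = 2/3·g^2·d^(-1/3).
MRS = MU_g/MU_d = (3)·d/g.
Substitute g = 20: MRS = d/(20/3). Setting d/(20/3) = 3.3 gives d = 3.3·(20/3) = 22.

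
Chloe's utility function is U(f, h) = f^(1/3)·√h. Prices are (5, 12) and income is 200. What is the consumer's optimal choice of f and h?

MU_f = 1/3·f^(-2/3)·√h and MU_h = 0.5·f^(1/3)·h^(-0.5).
MRS = MU_f/MU_h = (2/3)·h/f.
Tangency: set MRS = p_f/p_h = 5/12.
So (2/3)·h/f = 5/12, i.e. h = 0.625·f.
Substitute into the budget 5·f + 12·h = 200: 12.5·f = 200, so f* = 16.
Then h* = 0.625·16 = 10.

f* = 16, h* = 10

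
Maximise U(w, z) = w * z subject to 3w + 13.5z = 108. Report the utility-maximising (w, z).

MU_w = z and MU_z = w.
MRS = MU_w/MU_z = z/w.
Tangency: set MRS = p_w/p_z = 3/13.5 = 2/9.
So z/w = 2/9, i.e. z = (2/9)·w.
Substitute into the budget 3·w + 13.5·z = 108: 6·w = 108, so w* = 18.
Then z* = (2/9)·18 = 4.

w* = 18, z* = 4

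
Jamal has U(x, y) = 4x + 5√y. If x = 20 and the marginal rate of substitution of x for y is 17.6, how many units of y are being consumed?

y = 121

MU_x = 4, MU_y = 5/(2√y).
MRS = 4 ÷ (5/(2√y)).
MRS depends only on y: 1.6·√y = 17.6 ⇒ √y = 17.6/1.6 = 11 ⇒ y = 121.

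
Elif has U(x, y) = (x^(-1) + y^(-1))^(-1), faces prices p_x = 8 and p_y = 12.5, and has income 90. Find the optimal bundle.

For CES with ρ = -1, MRS = (y/x)^2.
Tangency: set MRS = p_x/p_y = 8/12.5 = 16/25.
So (y/x)^2 = 16/25; taking the square root, y/x = 0.8, i.e. y = 0.8·x.
Substitute into the budget 8·x + 12.5·y = 90: 18·x = 90, so x* = 5 and y* = 0.8·5 = 4.

x* = 5, y* = 4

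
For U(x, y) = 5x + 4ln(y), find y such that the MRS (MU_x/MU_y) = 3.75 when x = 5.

MU_x = 5, MU_y = 4/y.
MRS = 5 ÷ (4/y).
MRS depends only on y: 1.25·y = 3.75 ⇒ y = 3.75/1.25 = 3.

y = 3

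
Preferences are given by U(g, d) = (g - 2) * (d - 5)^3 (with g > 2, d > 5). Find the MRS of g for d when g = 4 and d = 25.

MU_g = (d−5)^3, MU_d = 3·(g−2)·(d−5)^2.
MRS = (1/3)·(d−5)/(g−2).
At (4, 25): MRS = 10/3.
That is, one extra unit of g is worth 10/3 units of d at the margin.

MRS = 10/3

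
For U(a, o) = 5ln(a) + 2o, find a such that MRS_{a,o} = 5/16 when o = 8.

a = 8

MU_a = 5/a, MU_o = 2.
MRS = 5/a ÷ 2.
MRS depends only on a: 2.5/a = 5/16 ⇒ a = 2.5/(5/16) = 8.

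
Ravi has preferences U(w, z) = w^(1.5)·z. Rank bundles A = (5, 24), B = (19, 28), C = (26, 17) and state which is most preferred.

Bundle B

Evaluate utility at each bundle:
U(A) = 268.328.
U(B) = 2318.934.
U(C) = 2253.767.
Highest utility is B, so B ≻ C ≻ A.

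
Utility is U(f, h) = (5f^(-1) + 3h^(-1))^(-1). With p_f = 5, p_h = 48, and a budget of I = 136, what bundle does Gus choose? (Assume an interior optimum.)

f* = 8, h* = 2

For CES with ρ = -1, MRS = (5/3)·(h/f)^2.
Tangency: set MRS = p_f/p_h = 5/48.
So (h/f)^2 = 1/16; taking the square root, h/f = 0.25, i.e. h = 0.25·f.
Substitute into the budget 5·f + 48·h = 136: 17·f = 136, so f* = 8 and h* = 0.25·8 = 2.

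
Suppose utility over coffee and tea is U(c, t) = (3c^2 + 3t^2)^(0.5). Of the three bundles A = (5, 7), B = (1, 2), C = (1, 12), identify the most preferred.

Bundle C

Evaluate utility at each bundle:
U(A) = 14.900.
U(B) = 3.873.
U(C) = 20.857.
Highest utility is C, so C ≻ A ≻ B.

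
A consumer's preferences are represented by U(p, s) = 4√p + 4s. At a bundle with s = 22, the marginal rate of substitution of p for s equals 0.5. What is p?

MU_p = 4/(2√p), MU_s = 4.
MRS = 4/(2√p) ÷ 4.
MRS depends only on p: 0.5/√p = 0.5 ⇒ √p = 0.5/0.5 = 1 ⇒ p = 1.

p = 1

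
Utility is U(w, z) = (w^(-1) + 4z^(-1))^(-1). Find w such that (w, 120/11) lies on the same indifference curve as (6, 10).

w = 5

U depends on (w, z) only through S = w^(-1) + 4z^(-1), so equal utility means equal S. At (6, 10): S = 17/30.
With z = 120/11: 4·(120/11)^(-1) = 11/30, so w^(-1) = 17/30 − 11/30 = 0.2.
Hence w = 1/0.2 = 5.
Check: U(5, 120/11) = 1.7647.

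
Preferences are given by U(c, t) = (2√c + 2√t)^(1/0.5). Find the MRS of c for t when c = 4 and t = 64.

For CES with ρ = 0.5, MRS = √(t/c).
At (4, 64): MRS = 4.
The indifference curve has slope −4 at this bundle.

MRS = 4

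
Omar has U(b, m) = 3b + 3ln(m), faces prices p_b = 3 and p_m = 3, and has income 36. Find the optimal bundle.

MU_b = 3, MU_m = 3/m.
MRS = 3 ÷ (3/m).
Tangency: set MRS = p_b/p_m = 3/3 = 1.
MRS depends only on m: m = 1 ⇒ m* = 1.
From the budget, 3·b = 36 − 3·1 = 33, so b* = 11.

b* = 11, m* = 1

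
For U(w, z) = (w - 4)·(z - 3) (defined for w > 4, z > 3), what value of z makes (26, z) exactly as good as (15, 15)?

U(15, 15) = 132.
Set U(26, z) = 132 and solve.
With w = 26: (26 − 4) = 22, so (z − 3) = 132/22 = 6.
So z = 3 + 6 = 9.
Check: U(26, 9) = 132.

z = 9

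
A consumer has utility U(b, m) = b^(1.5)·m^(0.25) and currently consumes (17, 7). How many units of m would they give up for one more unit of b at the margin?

MRS = 42/17

MU_b = 1.5·√b·m^(0.25) and MU_m = 0.25·b^(1.5)·m^(-0.75).
MRS = MU_b/MU_m = (6)·m/b.
At (17, 7): MRS = 42/17.
The indifference curve has slope −42/17 at this bundle.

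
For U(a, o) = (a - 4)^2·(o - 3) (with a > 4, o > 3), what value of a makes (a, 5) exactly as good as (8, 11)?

U(8, 11) = 128.
Set U(a, 5) = 128 and solve.
With o = 5: (5 − 3) = 2, so (a − 4)^2 = 128/2 = 64.
Taking the square root (with a > 4): a − 4 = 8, so a = 12.
Check: U(12, 5) = 128.

a = 12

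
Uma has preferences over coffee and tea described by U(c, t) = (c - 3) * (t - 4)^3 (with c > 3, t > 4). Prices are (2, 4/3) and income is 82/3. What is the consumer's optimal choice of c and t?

MU_c = (t−4)^3, MU_t = 3·(c−3)·(t−4)^2.
MRS = (1/3)·(t−4)/(c−3).
Tangency: set MRS = p_c/p_t = 2/(4/3) = 1.5.
So (1/3)·(t − 4)/(c − 3) = 1.5, i.e. (t − 4) = 4.5·(c − 3).
Rewrite the budget in excess-of-subsistence terms: 2·(c − 3) + (4/3)·(t − 4) = 82/3 − 2·3 − (4/3)·4 = 16.
Substituting, 8·(c − 3) = 16, so c − 3 = 2 and c* = 5.
Then t − 4 = 4.5·2 = 9, so t* = 13.

c* = 5, t* = 13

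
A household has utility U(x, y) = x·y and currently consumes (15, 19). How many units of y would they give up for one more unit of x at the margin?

MRS = 19/15

MU_x = y and MU_y = x.
MRS = MU_x/MU_y = y/x.
At (15, 19): MRS = 19/15.
So at (15, 19) the consumer would give up 19/15 units of y for one more unit of x.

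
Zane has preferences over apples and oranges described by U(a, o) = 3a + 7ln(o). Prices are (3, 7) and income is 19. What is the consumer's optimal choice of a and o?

a* = 4, o* = 1

MU_a = 3, MU_o = 7/o.
MRS = 3 ÷ (7/o).
Tangency: set MRS = p_a/p_o = 3/7.
MRS depends only on o: (3/7)·o = 3/7 ⇒ o* = (3/7)/(3/7) = 1.
From the budget, 3·a = 19 − 7·1 = 12, so a* = 4.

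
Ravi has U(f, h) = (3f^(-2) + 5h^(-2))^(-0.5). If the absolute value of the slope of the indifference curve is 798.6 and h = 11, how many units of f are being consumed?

f = 1

For CES with ρ = -2, MRS = (3/5)·(h/f)^3.
Setting (3/5)·(11/f)^3 = 798.6 gives (11/f)^3 = 1331, so 11/f = 11 and f = 1.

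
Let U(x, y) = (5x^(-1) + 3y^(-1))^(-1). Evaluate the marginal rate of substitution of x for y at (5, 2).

For CES with ρ = -1, MRS = (5/3)·(y/x)^2.
At (5, 2): MRS = 4/15.
That is, one extra unit of x is worth 4/15 units of y at the margin.

MRS = 4/15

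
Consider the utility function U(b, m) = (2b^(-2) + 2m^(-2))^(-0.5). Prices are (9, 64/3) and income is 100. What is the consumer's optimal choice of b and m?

For CES with ρ = -2, MRS = (m/b)^3.
Tangency: set MRS = p_b/p_m = 9/(64/3) = 27/64.
So (m/b)^3 = 27/64; taking the cube root, m/b = 0.75, i.e. m = 0.75·b.
Substitute into the budget 9·b + (64/3)·m = 100: 25·b = 100, so b* = 4 and m* = 0.75·4 = 3.

b* = 4, m* = 3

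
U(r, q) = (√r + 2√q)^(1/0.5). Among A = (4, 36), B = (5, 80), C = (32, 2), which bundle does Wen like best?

Evaluate utility at each bundle:
U(A) = 196.000.
U(B) = 405.000.
U(C) = 72.000.
Highest utility is B, so B ≻ A ≻ C.

Bundle B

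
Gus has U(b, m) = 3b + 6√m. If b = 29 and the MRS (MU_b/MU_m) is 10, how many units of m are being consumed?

MU_b = 3, MU_m = 6/(2√m).
MRS = 3 ÷ (6/(2√m)).
MRS depends only on m: √m = 10 ⇒ √m = 10 ⇒ m = 100.

m = 100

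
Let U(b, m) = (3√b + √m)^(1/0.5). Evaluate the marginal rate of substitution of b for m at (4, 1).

MRS = 1.5

For CES with ρ = 0.5, MRS = (3/1)·√(m/b).
At (4, 1): MRS = 1.5.
That is, one extra unit of b is worth 1.5 units of m at the margin.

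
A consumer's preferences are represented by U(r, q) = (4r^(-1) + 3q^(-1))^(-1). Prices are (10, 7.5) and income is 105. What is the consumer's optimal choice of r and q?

r* = 6, q* = 6

For CES with ρ = -1, MRS = (4/3)·(q/r)^2.
Tangency: set MRS = p_r/p_q = 10/7.5 = 4/3.
So (q/r)^2 = 1; taking the square root, q/r = 1, i.e. q = r.
Substitute into the budget 10·r + 7.5·q = 105: 17.5·r = 105, so r* = 6 and q* = 6.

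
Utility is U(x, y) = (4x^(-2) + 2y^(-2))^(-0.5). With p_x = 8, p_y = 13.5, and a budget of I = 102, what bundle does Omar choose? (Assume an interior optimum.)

x* = 6, y* = 4

For CES with ρ = -2, MRS = (4/2)·(y/x)^3.
Tangency: set MRS = p_x/p_y = 8/13.5 = 16/27.
So (y/x)^3 = 8/27; taking the cube root, y/x = 2/3, i.e. y = (2/3)·x.
Substitute into the budget 8·x + 13.5·y = 102: 17·x = 102, so x* = 6 and y* = (2/3)·6 = 4.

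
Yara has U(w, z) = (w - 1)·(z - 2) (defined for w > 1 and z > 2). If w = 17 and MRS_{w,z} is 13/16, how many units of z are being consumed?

z = 15

MU_w = (z−2), MU_z = (w−1).
MRS = (z−2)/(w−1).
Substitute w = 17: MRS = (z − 2)/16. Setting this equal to 13/16 gives z − 2 = (13/16)·16 = 13, so z = 15.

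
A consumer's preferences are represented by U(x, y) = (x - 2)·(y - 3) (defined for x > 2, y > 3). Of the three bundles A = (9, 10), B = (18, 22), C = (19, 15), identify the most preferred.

Bundle B

Evaluate utility at each bundle:
U(A) = 49.
U(B) = 304.
U(C) = 204.
Highest utility is B, so B ≻ C ≻ A.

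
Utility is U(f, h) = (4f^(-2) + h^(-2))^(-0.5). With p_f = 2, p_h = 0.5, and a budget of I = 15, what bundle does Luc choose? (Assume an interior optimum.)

f* = 6, h* = 6

For CES with ρ = -2, MRS = (4/1)·(h/f)^3.
Tangency: set MRS = p_f/p_h = 2/0.5 = 4.
So (h/f)^3 = 1; taking the cube root, h/f = 1, i.e. h = f.
Substitute into the budget 2·f + 0.5·h = 15: 2.5·f = 15, so f* = 6 and h* = 6.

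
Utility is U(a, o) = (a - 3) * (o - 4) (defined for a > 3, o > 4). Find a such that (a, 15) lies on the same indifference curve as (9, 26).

a = 15

U(9, 26) = 132.
Set U(a, 15) = 132 and solve.
With o = 15: (15 − 4) = 11, so (a − 3) = 132/11 = 12.
So a = 3 + 12 = 15.
Check: U(15, 15) = 132.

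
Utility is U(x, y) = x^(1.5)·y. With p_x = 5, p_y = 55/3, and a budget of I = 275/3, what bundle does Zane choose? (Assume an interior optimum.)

x* = 11, y* = 2

MU_x = 1.5·√x·y and MU_y = x^(1.5).
MRS = MU_x/MU_y = (1.5)·y/x.
Tangency: set MRS = p_x/p_y = 5/(55/3) = 3/11.
So (1.5)·y/x = 3/11, i.e. y = (2/11)·x.
Substitute into the budget 5·x + (55/3)·y = 275/3: (25/3)·x = 275/3, so x* = 11.
Then y* = (2/11)·11 = 2.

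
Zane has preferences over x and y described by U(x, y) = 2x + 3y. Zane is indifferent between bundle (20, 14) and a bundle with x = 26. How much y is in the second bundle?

U(20, 14) = 82.
Set U(26, y) = 82 and solve.
2·26 + 3y = 82 ⇒ 3y = 30 ⇒ y = 10.
Check: U(26, 10) = 82.

y = 10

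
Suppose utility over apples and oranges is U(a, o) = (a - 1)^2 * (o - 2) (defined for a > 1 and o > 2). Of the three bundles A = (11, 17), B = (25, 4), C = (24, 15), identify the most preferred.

Bundle C

Evaluate utility at each bundle:
U(A) = 1500.
U(B) = 1152.
U(C) = 6877.
Highest utility is C, so C ≻ A ≻ B.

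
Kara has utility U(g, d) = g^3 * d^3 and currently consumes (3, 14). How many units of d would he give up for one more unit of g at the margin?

MRS = 14/3

MU_g = 3·g^2·d^3 and MU_d = 3·g^3·d^2.
MRS = MU_g/MU_d = d/g.
At (3, 14): MRS = 14/3.
The indifference curve has slope −14/3 at this bundle.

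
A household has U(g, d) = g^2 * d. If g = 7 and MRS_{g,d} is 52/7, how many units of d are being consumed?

MU_g = 2·g·d and MU_d = g^2.
MRS = MU_g/MU_d = (2/1)·d/g.
Substitute g = 7: MRS = d/3.5. Setting d/3.5 = 52/7 gives d = (52/7)·3.5 = 26.

d = 26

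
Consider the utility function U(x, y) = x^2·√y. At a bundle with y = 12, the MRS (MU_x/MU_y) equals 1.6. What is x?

MU_x = 2·x·√y and MU_y = 0.5·x^2·y^(-0.5).
MRS = MU_x/MU_y = (4)·y/x.
Substitute y = 12: MRS = 48/x. Setting 48/x = 1.6 gives x = 48/1.6 = 30.

x = 30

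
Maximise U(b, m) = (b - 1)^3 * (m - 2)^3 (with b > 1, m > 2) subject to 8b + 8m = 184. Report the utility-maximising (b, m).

b* = 11, m* = 12

MU_b = 3·(b−1)^2·(m−2)^3, MU_m = 3·(b−1)^3·(m−2)^2.
MRS = (m−2)/(b−1).
Tangency: set MRS = p_b/p_m = 8/8 = 1.
So (m − 2)/(b − 1) = 1, i.e. (m − 2) = (b − 1).
Rewrite the budget in excess-of-subsistence terms: 8·(b − 1) + 8·(m − 2) = 184 − 8·1 − 8·2 = 160.
Substituting, 16·(b − 1) = 160, so b − 1 = 10 and b* = 11.
Then m − 2 = 10, so m* = 12.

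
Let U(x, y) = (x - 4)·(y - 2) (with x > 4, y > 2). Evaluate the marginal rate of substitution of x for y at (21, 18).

MU_x = (y−2), MU_y = (x−4).
MRS = (y−2)/(x−4).
At (21, 18): MRS = 16/17.
The indifference curve has slope −16/17 at this bundle.

MRS = 16/17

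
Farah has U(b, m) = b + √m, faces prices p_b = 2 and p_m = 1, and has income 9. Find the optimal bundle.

MU_b = 1, MU_m = 1/(2√m).
MRS = 1 ÷ (1/(2√m)).
Tangency: set MRS = p_b/p_m = 2/1 = 2.
MRS depends only on m: 2·√m = 2 ⇒ √m = 2/2 = 1 ⇒ m* = 1.
From the budget, 2·b = 9 − 1·1 = 8, so b* = 4.

b* = 4, m* = 1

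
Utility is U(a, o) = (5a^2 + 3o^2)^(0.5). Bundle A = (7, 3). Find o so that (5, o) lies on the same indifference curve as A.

o = 7

U depends on (a, o) only through S = 5a^2 + 3o^2, so equal utility means equal S. At (7, 3): S = 272.
With a = 5: 5·5^2 = 125, so 3o^2 = 272 − 125 = 147, i.e. o^2 = 49.
Hence o = √49 = 7.
Check: U(5, 7) = 16.4924.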